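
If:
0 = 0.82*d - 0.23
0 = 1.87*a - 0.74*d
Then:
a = 0.11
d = 0.28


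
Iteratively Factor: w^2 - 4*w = (w - 4)*(w)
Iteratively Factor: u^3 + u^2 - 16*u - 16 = (u - 4)*(u^2 + 5*u + 4) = (u - 4)*(u + 1)*(u + 4)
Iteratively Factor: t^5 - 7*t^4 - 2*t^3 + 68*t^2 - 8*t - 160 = (t + 2)*(t^4 - 9*t^3 + 16*t^2 + 36*t - 80) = (t - 5)*(t + 2)*(t^3 - 4*t^2 - 4*t + 16) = (t - 5)*(t - 4)*(t + 2)*(t^2 - 4) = (t - 5)*(t - 4)*(t - 2)*(t + 2)*(t + 2)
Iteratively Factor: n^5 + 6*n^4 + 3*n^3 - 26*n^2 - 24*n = (n)*(n^4 + 6*n^3 + 3*n^2 - 26*n - 24) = n*(n + 1)*(n^3 + 5*n^2 - 2*n - 24) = n*(n + 1)*(n + 3)*(n^2 + 2*n - 8) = n*(n - 2)*(n + 1)*(n + 3)*(n + 4)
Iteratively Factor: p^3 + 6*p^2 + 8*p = (p + 4)*(p^2 + 2*p) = (p + 2)*(p + 4)*(p)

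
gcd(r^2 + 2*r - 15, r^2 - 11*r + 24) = r - 3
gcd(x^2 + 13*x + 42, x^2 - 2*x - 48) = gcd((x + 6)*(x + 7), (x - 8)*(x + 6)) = x + 6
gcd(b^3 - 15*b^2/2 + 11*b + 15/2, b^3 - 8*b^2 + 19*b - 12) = b - 3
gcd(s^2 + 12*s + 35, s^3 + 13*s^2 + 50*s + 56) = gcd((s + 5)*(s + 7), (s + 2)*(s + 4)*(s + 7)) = s + 7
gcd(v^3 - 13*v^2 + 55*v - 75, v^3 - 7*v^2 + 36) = v - 3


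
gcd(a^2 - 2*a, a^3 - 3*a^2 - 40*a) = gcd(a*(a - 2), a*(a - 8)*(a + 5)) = a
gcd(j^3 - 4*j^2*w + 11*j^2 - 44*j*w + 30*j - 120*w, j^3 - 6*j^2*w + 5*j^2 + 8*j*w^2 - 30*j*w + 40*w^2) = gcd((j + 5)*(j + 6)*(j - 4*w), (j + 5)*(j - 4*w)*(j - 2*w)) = -j^2 + 4*j*w - 5*j + 20*w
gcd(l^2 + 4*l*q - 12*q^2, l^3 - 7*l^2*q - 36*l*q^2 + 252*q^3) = l + 6*q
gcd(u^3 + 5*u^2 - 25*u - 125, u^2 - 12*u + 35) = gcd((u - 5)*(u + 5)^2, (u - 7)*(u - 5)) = u - 5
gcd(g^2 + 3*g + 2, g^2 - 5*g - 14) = g + 2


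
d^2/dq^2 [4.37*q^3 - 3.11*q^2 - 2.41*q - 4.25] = 26.22*q - 6.22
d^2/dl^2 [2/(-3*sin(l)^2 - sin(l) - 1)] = 2*(36*sin(l)^4 + 9*sin(l)^3 - 65*sin(l)^2 - 19*sin(l) + 4)/(3*sin(l)^2 + sin(l) + 1)^3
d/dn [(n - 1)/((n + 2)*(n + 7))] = (-n^2 + 2*n + 23)/(n^4 + 18*n^3 + 109*n^2 + 252*n + 196)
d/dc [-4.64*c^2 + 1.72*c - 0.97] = 1.72 - 9.28*c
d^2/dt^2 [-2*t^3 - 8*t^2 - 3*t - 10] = -12*t - 16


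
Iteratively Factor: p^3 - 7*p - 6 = (p - 3)*(p^2 + 3*p + 2) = (p - 3)*(p + 2)*(p + 1)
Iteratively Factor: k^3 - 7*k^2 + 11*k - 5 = (k - 1)*(k^2 - 6*k + 5) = (k - 5)*(k - 1)*(k - 1)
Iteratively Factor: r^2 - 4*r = (r)*(r - 4)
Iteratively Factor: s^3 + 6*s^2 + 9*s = (s + 3)*(s^2 + 3*s) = s*(s + 3)*(s + 3)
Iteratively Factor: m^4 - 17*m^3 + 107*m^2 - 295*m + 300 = (m - 4)*(m^3 - 13*m^2 + 55*m - 75) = (m - 5)*(m - 4)*(m^2 - 8*m + 15) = (m - 5)*(m - 4)*(m - 3)*(m - 5)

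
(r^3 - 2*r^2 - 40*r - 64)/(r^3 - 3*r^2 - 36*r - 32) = (r + 2)/(r + 1)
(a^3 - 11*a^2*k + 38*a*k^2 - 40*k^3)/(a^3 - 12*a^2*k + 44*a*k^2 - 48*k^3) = (a - 5*k)/(a - 6*k)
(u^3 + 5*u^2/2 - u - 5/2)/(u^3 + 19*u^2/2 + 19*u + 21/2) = (2*u^2 + 3*u - 5)/(2*u^2 + 17*u + 21)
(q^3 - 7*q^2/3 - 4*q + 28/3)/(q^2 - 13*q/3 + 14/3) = q + 2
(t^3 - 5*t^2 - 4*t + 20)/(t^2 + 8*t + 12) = (t^2 - 7*t + 10)/(t + 6)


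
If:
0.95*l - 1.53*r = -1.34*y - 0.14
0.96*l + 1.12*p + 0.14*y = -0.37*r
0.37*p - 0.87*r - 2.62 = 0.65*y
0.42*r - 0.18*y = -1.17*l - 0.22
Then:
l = 0.05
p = 0.65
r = -1.42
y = -1.76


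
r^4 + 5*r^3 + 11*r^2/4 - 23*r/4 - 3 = (r - 1)*(r + 1/2)*(r + 3/2)*(r + 4)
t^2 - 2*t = t*(t - 2)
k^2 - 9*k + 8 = (k - 8)*(k - 1)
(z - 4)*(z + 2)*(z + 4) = z^3 + 2*z^2 - 16*z - 32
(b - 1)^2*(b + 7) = b^3 + 5*b^2 - 13*b + 7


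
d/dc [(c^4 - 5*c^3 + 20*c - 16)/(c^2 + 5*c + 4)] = 2*(c^5 + 5*c^4 - 17*c^3 - 40*c^2 + 16*c + 80)/(c^4 + 10*c^3 + 33*c^2 + 40*c + 16)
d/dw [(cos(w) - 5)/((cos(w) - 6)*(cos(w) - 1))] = (cos(w)^2 - 10*cos(w) + 29)*sin(w)/((cos(w) - 6)^2*(cos(w) - 1)^2)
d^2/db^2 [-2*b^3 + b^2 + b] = 2 - 12*b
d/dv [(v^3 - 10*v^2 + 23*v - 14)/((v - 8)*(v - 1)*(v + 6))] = (7*v^2 - 124*v + 460)/(v^4 - 4*v^3 - 92*v^2 + 192*v + 2304)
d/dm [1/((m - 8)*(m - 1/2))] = 2*(17 - 4*m)/(4*m^4 - 68*m^3 + 321*m^2 - 272*m + 64)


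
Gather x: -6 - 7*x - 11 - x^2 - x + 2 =-x^2 - 8*x - 15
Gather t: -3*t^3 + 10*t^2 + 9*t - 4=-3*t^3 + 10*t^2 + 9*t - 4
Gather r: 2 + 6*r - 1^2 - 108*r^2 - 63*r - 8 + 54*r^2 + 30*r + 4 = -54*r^2 - 27*r - 3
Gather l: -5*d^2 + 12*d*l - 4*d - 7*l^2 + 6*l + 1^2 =-5*d^2 - 4*d - 7*l^2 + l*(12*d + 6) + 1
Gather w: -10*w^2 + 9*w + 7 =-10*w^2 + 9*w + 7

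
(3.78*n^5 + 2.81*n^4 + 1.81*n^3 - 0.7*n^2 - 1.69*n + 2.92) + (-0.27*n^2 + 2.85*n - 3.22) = 3.78*n^5 + 2.81*n^4 + 1.81*n^3 - 0.97*n^2 + 1.16*n - 0.3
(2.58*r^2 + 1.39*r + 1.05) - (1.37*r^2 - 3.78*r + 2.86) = 1.21*r^2 + 5.17*r - 1.81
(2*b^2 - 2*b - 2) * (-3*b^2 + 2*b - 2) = -6*b^4 + 10*b^3 - 2*b^2 + 4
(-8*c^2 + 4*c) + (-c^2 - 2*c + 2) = -9*c^2 + 2*c + 2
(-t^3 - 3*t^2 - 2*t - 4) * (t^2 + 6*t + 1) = -t^5 - 9*t^4 - 21*t^3 - 19*t^2 - 26*t - 4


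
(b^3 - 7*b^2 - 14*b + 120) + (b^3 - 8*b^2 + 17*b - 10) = 2*b^3 - 15*b^2 + 3*b + 110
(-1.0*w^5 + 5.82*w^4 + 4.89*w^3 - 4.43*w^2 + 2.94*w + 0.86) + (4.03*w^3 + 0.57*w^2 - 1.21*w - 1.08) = -1.0*w^5 + 5.82*w^4 + 8.92*w^3 - 3.86*w^2 + 1.73*w - 0.22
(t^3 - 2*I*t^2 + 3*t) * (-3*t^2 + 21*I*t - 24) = -3*t^5 + 27*I*t^4 + 9*t^3 + 111*I*t^2 - 72*t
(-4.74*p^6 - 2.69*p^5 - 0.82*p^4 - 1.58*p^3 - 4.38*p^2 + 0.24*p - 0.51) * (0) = 0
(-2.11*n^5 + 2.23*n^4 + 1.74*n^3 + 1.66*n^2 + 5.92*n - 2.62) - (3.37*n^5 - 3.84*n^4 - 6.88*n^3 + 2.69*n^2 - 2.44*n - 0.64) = -5.48*n^5 + 6.07*n^4 + 8.62*n^3 - 1.03*n^2 + 8.36*n - 1.98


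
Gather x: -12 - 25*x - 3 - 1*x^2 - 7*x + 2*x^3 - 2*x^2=2*x^3 - 3*x^2 - 32*x - 15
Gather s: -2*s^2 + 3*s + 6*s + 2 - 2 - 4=-2*s^2 + 9*s - 4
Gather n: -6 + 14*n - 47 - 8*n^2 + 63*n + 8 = -8*n^2 + 77*n - 45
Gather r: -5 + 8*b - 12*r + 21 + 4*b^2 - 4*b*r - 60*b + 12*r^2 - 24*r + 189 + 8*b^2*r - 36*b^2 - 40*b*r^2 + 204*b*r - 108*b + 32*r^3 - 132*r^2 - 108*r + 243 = -32*b^2 - 160*b + 32*r^3 + r^2*(-40*b - 120) + r*(8*b^2 + 200*b - 144) + 448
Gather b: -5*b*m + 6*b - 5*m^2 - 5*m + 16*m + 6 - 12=b*(6 - 5*m) - 5*m^2 + 11*m - 6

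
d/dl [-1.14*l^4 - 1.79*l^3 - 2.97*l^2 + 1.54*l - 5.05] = -4.56*l^3 - 5.37*l^2 - 5.94*l + 1.54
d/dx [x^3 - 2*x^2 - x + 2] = 3*x^2 - 4*x - 1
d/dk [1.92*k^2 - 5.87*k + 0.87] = 3.84*k - 5.87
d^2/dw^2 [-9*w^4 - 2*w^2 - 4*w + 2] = -108*w^2 - 4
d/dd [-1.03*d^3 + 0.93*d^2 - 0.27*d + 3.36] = -3.09*d^2 + 1.86*d - 0.27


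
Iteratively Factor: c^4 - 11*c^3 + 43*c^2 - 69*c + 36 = (c - 4)*(c^3 - 7*c^2 + 15*c - 9) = (c - 4)*(c - 3)*(c^2 - 4*c + 3) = (c - 4)*(c - 3)*(c - 1)*(c - 3)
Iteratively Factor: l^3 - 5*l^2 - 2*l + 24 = (l - 3)*(l^2 - 2*l - 8) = (l - 4)*(l - 3)*(l + 2)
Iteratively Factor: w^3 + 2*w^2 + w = (w + 1)*(w^2 + w) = (w + 1)^2*(w)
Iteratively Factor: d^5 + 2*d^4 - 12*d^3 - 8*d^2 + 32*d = (d + 4)*(d^4 - 2*d^3 - 4*d^2 + 8*d) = (d - 2)*(d + 4)*(d^3 - 4*d) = (d - 2)*(d + 2)*(d + 4)*(d^2 - 2*d) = d*(d - 2)*(d + 2)*(d + 4)*(d - 2)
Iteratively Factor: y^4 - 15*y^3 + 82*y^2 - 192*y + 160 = (y - 2)*(y^3 - 13*y^2 + 56*y - 80) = (y - 4)*(y - 2)*(y^2 - 9*y + 20) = (y - 4)^2*(y - 2)*(y - 5)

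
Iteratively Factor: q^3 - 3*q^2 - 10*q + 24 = (q - 2)*(q^2 - q - 12) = (q - 4)*(q - 2)*(q + 3)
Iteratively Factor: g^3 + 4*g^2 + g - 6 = (g + 3)*(g^2 + g - 2) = (g + 2)*(g + 3)*(g - 1)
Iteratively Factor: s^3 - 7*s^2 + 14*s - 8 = (s - 1)*(s^2 - 6*s + 8) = (s - 2)*(s - 1)*(s - 4)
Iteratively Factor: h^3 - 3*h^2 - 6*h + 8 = (h + 2)*(h^2 - 5*h + 4) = (h - 4)*(h + 2)*(h - 1)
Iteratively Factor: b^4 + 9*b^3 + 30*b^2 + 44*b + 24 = (b + 3)*(b^3 + 6*b^2 + 12*b + 8) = (b + 2)*(b + 3)*(b^2 + 4*b + 4) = (b + 2)^2*(b + 3)*(b + 2)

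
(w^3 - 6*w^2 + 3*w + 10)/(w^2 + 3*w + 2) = (w^2 - 7*w + 10)/(w + 2)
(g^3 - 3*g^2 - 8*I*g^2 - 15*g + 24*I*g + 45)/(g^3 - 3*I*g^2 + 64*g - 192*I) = (g^2 - g*(3 + 5*I) + 15*I)/(g^2 + 64)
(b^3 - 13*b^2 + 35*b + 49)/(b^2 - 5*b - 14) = (b^2 - 6*b - 7)/(b + 2)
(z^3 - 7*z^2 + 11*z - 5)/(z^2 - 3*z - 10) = (z^2 - 2*z + 1)/(z + 2)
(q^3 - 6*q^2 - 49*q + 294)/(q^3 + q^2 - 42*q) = (q - 7)/q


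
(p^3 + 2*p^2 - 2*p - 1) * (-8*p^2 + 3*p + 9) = -8*p^5 - 13*p^4 + 31*p^3 + 20*p^2 - 21*p - 9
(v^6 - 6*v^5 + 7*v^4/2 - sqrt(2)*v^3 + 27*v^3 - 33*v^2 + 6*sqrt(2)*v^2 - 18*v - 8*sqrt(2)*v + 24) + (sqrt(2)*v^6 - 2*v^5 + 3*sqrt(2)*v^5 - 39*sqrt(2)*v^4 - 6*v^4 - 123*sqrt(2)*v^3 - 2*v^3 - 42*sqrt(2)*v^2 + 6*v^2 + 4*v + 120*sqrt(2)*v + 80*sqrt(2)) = v^6 + sqrt(2)*v^6 - 8*v^5 + 3*sqrt(2)*v^5 - 39*sqrt(2)*v^4 - 5*v^4/2 - 124*sqrt(2)*v^3 + 25*v^3 - 36*sqrt(2)*v^2 - 27*v^2 - 14*v + 112*sqrt(2)*v + 24 + 80*sqrt(2)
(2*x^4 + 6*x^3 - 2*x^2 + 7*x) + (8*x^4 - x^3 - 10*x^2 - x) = 10*x^4 + 5*x^3 - 12*x^2 + 6*x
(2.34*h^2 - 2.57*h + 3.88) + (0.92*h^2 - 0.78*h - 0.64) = 3.26*h^2 - 3.35*h + 3.24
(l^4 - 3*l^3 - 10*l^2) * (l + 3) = l^5 - 19*l^3 - 30*l^2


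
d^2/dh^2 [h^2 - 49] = 2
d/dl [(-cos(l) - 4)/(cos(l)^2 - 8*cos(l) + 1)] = (sin(l)^2 - 8*cos(l) + 32)*sin(l)/(cos(l)^2 - 8*cos(l) + 1)^2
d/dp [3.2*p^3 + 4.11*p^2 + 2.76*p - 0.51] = 9.6*p^2 + 8.22*p + 2.76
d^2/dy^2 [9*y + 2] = 0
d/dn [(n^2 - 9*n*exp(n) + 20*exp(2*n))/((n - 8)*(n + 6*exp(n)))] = ((n - 8)*(n + 6*exp(n))*(-9*n*exp(n) + 2*n + 40*exp(2*n) - 9*exp(n)) - (n - 8)*(6*exp(n) + 1)*(n^2 - 9*n*exp(n) + 20*exp(2*n)) + (n + 6*exp(n))*(-n^2 + 9*n*exp(n) - 20*exp(2*n)))/((n - 8)^2*(n + 6*exp(n))^2)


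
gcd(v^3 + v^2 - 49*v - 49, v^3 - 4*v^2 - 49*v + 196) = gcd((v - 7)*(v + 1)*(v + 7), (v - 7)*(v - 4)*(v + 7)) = v^2 - 49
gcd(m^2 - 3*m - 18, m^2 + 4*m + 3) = m + 3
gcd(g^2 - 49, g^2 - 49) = g^2 - 49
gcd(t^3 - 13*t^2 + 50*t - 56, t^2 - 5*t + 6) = t - 2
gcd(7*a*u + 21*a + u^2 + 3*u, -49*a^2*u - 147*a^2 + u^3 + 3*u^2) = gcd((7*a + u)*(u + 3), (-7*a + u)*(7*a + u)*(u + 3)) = 7*a*u + 21*a + u^2 + 3*u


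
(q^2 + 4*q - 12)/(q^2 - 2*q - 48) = (q - 2)/(q - 8)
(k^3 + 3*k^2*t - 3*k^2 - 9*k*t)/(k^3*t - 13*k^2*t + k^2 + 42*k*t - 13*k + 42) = k*(k^2 + 3*k*t - 3*k - 9*t)/(k^3*t - 13*k^2*t + k^2 + 42*k*t - 13*k + 42)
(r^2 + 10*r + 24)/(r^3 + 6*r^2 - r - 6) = (r + 4)/(r^2 - 1)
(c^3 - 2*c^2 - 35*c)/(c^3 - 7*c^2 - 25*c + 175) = c/(c - 5)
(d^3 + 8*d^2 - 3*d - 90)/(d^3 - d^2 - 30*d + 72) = (d + 5)/(d - 4)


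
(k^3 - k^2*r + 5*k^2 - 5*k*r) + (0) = k^3 - k^2*r + 5*k^2 - 5*k*r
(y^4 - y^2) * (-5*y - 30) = -5*y^5 - 30*y^4 + 5*y^3 + 30*y^2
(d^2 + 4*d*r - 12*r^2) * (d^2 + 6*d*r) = d^4 + 10*d^3*r + 12*d^2*r^2 - 72*d*r^3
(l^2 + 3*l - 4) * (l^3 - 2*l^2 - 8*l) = l^5 + l^4 - 18*l^3 - 16*l^2 + 32*l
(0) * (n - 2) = 0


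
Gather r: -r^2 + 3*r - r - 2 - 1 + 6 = -r^2 + 2*r + 3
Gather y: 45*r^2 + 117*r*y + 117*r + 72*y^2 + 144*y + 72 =45*r^2 + 117*r + 72*y^2 + y*(117*r + 144) + 72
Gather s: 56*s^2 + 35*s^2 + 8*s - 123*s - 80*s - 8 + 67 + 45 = 91*s^2 - 195*s + 104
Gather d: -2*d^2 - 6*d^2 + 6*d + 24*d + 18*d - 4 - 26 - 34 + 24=-8*d^2 + 48*d - 40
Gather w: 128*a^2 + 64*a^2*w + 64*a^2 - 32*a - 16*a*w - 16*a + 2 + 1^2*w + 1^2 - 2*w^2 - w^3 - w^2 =192*a^2 - 48*a - w^3 - 3*w^2 + w*(64*a^2 - 16*a + 1) + 3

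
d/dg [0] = 0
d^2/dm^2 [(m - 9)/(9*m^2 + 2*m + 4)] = 2*((79 - 27*m)*(9*m^2 + 2*m + 4) + 4*(m - 9)*(9*m + 1)^2)/(9*m^2 + 2*m + 4)^3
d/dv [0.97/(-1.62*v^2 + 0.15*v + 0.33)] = (3.1428*v - 0.1455)/(-1.62*v^2 + 0.15*v + 0.33)^2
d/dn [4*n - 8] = 4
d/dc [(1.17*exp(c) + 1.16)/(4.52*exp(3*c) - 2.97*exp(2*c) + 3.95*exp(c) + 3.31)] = (-10.5768*exp(3*c) - 12.2547*exp(2*c) + 6.8904*exp(c) - 0.7093)*exp(c)/(20.4304*exp(6*c) - 26.8488*exp(5*c) + 44.5289*exp(4*c) + 6.4594*exp(3*c) - 4.0589*exp(2*c) + 26.149*exp(c) + 10.9561)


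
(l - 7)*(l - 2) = l^2 - 9*l + 14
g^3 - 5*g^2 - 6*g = g*(g - 6)*(g + 1)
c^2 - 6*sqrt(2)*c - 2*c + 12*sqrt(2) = (c - 2)*(c - 6*sqrt(2))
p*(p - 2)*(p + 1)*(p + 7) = p^4 + 6*p^3 - 9*p^2 - 14*p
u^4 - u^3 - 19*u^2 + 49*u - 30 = (u - 3)*(u - 2)*(u - 1)*(u + 5)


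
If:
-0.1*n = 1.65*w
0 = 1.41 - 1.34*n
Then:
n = 1.05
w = -0.06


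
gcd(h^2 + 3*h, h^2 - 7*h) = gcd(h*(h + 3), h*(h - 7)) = h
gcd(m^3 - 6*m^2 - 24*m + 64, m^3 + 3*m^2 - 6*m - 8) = m^2 + 2*m - 8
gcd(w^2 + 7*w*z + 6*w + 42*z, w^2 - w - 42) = w + 6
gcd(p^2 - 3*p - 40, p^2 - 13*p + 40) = p - 8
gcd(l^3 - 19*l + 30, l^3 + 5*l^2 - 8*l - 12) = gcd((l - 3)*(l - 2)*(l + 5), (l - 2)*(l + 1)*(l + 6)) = l - 2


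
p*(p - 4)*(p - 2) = p^3 - 6*p^2 + 8*p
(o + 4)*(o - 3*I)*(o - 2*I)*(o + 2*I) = o^4 + 4*o^3 - 3*I*o^3 + 4*o^2 - 12*I*o^2 + 16*o - 12*I*o - 48*I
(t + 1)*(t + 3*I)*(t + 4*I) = t^3 + t^2 + 7*I*t^2 - 12*t + 7*I*t - 12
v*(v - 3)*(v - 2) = v^3 - 5*v^2 + 6*v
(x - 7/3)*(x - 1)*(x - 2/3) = x^3 - 4*x^2 + 41*x/9 - 14/9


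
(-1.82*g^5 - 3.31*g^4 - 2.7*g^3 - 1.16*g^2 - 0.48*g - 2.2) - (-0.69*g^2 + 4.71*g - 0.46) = -1.82*g^5 - 3.31*g^4 - 2.7*g^3 - 0.47*g^2 - 5.19*g - 1.74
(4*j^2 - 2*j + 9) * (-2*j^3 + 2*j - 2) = -8*j^5 + 4*j^4 - 10*j^3 - 12*j^2 + 22*j - 18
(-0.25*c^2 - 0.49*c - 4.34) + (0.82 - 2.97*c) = -0.25*c^2 - 3.46*c - 3.52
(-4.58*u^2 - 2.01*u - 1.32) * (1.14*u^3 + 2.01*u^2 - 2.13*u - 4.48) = -5.2212*u^5 - 11.4972*u^4 + 4.2105*u^3 + 22.1465*u^2 + 11.8164*u + 5.9136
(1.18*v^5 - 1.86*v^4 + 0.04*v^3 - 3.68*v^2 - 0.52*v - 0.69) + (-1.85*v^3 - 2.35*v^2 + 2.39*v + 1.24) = 1.18*v^5 - 1.86*v^4 - 1.81*v^3 - 6.03*v^2 + 1.87*v + 0.55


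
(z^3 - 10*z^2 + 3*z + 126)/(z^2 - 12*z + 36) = (z^2 - 4*z - 21)/(z - 6)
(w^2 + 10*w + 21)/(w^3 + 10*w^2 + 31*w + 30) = (w + 7)/(w^2 + 7*w + 10)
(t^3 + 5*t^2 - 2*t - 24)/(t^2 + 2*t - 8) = t + 3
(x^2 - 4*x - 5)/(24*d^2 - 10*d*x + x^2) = (x^2 - 4*x - 5)/(24*d^2 - 10*d*x + x^2)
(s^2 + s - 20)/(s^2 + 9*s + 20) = (s - 4)/(s + 4)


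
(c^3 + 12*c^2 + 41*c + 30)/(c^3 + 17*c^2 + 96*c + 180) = (c + 1)/(c + 6)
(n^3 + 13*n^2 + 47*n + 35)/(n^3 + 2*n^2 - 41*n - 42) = (n + 5)/(n - 6)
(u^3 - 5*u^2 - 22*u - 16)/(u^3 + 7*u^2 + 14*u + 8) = (u - 8)/(u + 4)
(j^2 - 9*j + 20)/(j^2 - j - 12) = (j - 5)/(j + 3)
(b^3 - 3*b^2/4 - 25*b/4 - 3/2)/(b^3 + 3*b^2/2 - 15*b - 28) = (4*b^2 - 11*b - 3)/(2*(2*b^2 - b - 28))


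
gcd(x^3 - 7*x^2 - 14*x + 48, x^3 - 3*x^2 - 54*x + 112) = x^2 - 10*x + 16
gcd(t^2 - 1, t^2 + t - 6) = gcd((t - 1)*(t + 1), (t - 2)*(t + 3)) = 1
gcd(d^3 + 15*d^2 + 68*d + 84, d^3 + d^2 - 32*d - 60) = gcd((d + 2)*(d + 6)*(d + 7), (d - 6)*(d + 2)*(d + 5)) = d + 2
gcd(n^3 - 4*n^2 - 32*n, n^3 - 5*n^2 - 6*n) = n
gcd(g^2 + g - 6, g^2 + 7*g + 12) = g + 3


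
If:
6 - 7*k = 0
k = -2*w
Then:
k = 6/7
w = -3/7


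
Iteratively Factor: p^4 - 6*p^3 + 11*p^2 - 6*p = (p - 1)*(p^3 - 5*p^2 + 6*p) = (p - 3)*(p - 1)*(p^2 - 2*p) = p*(p - 3)*(p - 1)*(p - 2)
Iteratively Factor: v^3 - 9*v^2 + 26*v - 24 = (v - 2)*(v^2 - 7*v + 12) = (v - 3)*(v - 2)*(v - 4)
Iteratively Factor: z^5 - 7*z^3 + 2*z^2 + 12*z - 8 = (z - 2)*(z^4 + 2*z^3 - 3*z^2 - 4*z + 4) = (z - 2)*(z + 2)*(z^3 - 3*z + 2) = (z - 2)*(z - 1)*(z + 2)*(z^2 + z - 2) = (z - 2)*(z - 1)^2*(z + 2)*(z + 2)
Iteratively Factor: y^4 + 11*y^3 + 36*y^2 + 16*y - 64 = (y + 4)*(y^3 + 7*y^2 + 8*y - 16) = (y + 4)^2*(y^2 + 3*y - 4) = (y + 4)^3*(y - 1)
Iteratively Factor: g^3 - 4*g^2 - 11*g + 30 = (g - 5)*(g^2 + g - 6) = (g - 5)*(g - 2)*(g + 3)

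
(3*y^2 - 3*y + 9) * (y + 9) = 3*y^3 + 24*y^2 - 18*y + 81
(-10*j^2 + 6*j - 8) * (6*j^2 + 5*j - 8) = -60*j^4 - 14*j^3 + 62*j^2 - 88*j + 64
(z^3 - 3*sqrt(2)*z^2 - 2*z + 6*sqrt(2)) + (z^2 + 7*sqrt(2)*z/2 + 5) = z^3 - 3*sqrt(2)*z^2 + z^2 - 2*z + 7*sqrt(2)*z/2 + 5 + 6*sqrt(2)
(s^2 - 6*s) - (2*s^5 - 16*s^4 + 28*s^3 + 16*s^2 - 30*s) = -2*s^5 + 16*s^4 - 28*s^3 - 15*s^2 + 24*s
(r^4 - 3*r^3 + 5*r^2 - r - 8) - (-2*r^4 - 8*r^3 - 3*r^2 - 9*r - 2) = 3*r^4 + 5*r^3 + 8*r^2 + 8*r - 6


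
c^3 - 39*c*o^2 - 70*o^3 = (c - 7*o)*(c + 2*o)*(c + 5*o)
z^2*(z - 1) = z^3 - z^2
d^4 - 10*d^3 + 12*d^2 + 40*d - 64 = (d - 8)*(d - 2)^2*(d + 2)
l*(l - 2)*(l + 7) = l^3 + 5*l^2 - 14*l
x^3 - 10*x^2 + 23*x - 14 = (x - 7)*(x - 2)*(x - 1)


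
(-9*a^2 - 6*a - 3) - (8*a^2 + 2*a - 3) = -17*a^2 - 8*a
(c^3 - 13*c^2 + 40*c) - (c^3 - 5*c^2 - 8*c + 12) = -8*c^2 + 48*c - 12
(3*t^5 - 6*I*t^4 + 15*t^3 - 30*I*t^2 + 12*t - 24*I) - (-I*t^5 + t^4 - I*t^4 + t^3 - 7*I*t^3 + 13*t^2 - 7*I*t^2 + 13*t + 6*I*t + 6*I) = 3*t^5 + I*t^5 - t^4 - 5*I*t^4 + 14*t^3 + 7*I*t^3 - 13*t^2 - 23*I*t^2 - t - 6*I*t - 30*I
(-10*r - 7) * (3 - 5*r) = 50*r^2 + 5*r - 21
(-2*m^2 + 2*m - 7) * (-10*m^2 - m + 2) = 20*m^4 - 18*m^3 + 64*m^2 + 11*m - 14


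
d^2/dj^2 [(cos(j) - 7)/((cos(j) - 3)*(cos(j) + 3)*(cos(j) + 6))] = (222*(1 - cos(j)^2)^2 - 48*sin(j)^6 - 4*cos(j)^7 - 3*cos(j)^6 + 396*cos(j)^5 - 258*cos(j)^3 + 9939*cos(j)^2 - 4374*cos(j) - 6816)/((cos(j) - 3)^3*(cos(j) + 3)^3*(cos(j) + 6)^3)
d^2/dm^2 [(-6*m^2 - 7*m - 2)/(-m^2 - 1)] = 2*(7*m^3 - 12*m^2 - 21*m + 4)/(m^6 + 3*m^4 + 3*m^2 + 1)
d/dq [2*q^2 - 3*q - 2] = 4*q - 3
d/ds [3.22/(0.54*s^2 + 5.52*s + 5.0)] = (-3.4776*s - 17.7744)/(0.54*s^2 + 5.52*s + 5.0)^2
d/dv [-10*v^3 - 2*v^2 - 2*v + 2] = -30*v^2 - 4*v - 2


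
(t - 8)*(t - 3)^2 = t^3 - 14*t^2 + 57*t - 72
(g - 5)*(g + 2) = g^2 - 3*g - 10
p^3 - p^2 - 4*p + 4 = (p - 2)*(p - 1)*(p + 2)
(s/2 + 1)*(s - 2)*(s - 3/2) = s^3/2 - 3*s^2/4 - 2*s + 3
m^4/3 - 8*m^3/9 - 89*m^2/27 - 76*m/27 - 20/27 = (m/3 + 1/3)*(m - 5)*(m + 2/3)^2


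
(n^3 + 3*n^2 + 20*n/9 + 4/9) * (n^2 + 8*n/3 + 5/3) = n^5 + 17*n^4/3 + 107*n^3/9 + 307*n^2/27 + 44*n/9 + 20/27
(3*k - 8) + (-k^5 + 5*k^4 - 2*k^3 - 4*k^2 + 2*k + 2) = -k^5 + 5*k^4 - 2*k^3 - 4*k^2 + 5*k - 6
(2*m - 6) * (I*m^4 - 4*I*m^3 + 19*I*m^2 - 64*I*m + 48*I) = 2*I*m^5 - 14*I*m^4 + 62*I*m^3 - 242*I*m^2 + 480*I*m - 288*I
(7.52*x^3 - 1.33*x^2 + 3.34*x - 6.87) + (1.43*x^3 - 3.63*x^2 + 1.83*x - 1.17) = 8.95*x^3 - 4.96*x^2 + 5.17*x - 8.04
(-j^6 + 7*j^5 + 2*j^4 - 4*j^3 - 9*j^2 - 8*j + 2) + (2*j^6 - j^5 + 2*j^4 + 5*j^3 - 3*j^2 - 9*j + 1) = j^6 + 6*j^5 + 4*j^4 + j^3 - 12*j^2 - 17*j + 3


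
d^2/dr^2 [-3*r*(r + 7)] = -6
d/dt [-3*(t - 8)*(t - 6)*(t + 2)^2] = -12*t^3 + 90*t^2 + 24*t - 408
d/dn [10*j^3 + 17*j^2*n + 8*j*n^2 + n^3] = 17*j^2 + 16*j*n + 3*n^2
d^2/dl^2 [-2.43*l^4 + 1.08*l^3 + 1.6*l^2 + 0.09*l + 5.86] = -29.16*l^2 + 6.48*l + 3.2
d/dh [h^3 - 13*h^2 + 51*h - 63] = 3*h^2 - 26*h + 51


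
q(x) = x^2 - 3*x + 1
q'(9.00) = 15.00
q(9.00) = 55.00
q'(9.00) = 15.00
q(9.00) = 55.00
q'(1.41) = -0.18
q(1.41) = -1.24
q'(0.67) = -1.66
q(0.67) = -0.56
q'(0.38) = -2.24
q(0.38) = 0.00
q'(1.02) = -0.96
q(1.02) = -1.02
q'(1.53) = 0.06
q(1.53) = -1.25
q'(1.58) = 0.16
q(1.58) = -1.24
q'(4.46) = 5.92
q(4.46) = 7.51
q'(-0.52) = -4.04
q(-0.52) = 2.83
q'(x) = 2*x - 3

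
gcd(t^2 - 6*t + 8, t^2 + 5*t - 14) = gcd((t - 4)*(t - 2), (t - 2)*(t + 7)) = t - 2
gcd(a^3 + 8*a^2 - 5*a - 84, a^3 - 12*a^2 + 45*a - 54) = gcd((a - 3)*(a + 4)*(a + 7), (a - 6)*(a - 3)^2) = a - 3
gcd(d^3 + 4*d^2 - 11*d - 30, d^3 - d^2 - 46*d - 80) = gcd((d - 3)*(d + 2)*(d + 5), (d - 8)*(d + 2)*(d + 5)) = d^2 + 7*d + 10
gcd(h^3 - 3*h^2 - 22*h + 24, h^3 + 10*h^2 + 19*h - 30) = h - 1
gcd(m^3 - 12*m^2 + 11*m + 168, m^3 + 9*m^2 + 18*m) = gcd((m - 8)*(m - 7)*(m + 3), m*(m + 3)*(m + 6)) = m + 3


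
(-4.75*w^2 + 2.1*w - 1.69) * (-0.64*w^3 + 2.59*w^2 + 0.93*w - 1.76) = 3.04*w^5 - 13.6465*w^4 + 2.1031*w^3 + 5.9359*w^2 - 5.2677*w + 2.9744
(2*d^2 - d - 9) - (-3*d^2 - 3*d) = 5*d^2 + 2*d - 9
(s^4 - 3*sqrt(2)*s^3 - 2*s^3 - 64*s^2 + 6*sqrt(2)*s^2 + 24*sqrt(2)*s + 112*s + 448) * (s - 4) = s^5 - 6*s^4 - 3*sqrt(2)*s^4 - 56*s^3 + 18*sqrt(2)*s^3 + 368*s^2 - 96*sqrt(2)*s - 1792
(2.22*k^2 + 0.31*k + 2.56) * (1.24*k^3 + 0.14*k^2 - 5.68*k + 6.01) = 2.7528*k^5 + 0.6952*k^4 - 9.3918*k^3 + 11.9398*k^2 - 12.6777*k + 15.3856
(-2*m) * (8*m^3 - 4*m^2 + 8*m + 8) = -16*m^4 + 8*m^3 - 16*m^2 - 16*m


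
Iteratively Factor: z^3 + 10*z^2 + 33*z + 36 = (z + 3)*(z^2 + 7*z + 12) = (z + 3)*(z + 4)*(z + 3)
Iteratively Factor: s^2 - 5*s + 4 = (s - 1)*(s - 4)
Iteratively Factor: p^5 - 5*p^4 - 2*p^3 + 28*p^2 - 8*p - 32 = (p - 2)*(p^4 - 3*p^3 - 8*p^2 + 12*p + 16) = (p - 2)^2*(p^3 - p^2 - 10*p - 8) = (p - 4)*(p - 2)^2*(p^2 + 3*p + 2) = (p - 4)*(p - 2)^2*(p + 2)*(p + 1)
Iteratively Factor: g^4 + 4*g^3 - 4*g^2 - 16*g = (g)*(g^3 + 4*g^2 - 4*g - 16) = g*(g + 2)*(g^2 + 2*g - 8) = g*(g - 2)*(g + 2)*(g + 4)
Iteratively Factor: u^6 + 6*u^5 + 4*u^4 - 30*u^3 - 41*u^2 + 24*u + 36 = (u + 3)*(u^5 + 3*u^4 - 5*u^3 - 15*u^2 + 4*u + 12) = (u + 3)^2*(u^4 - 5*u^2 + 4) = (u - 2)*(u + 3)^2*(u^3 + 2*u^2 - u - 2) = (u - 2)*(u + 2)*(u + 3)^2*(u^2 - 1) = (u - 2)*(u - 1)*(u + 2)*(u + 3)^2*(u + 1)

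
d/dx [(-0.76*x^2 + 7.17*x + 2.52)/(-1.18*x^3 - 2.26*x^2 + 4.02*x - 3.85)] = (-0.8968*x^4 + 16.9212*x^3 + 22.0698*x^2 + 17.2424*x - 37.7349)/(1.3924*x^6 + 5.3336*x^5 - 4.3796*x^4 - 9.0844*x^3 + 33.5624*x^2 - 30.954*x + 14.8225)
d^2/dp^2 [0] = 0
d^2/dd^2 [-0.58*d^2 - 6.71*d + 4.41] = -1.16000000000000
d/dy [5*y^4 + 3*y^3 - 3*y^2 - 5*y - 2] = 20*y^3 + 9*y^2 - 6*y - 5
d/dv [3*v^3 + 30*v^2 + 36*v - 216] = 9*v^2 + 60*v + 36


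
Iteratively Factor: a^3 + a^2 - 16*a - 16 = (a + 1)*(a^2 - 16) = (a + 1)*(a + 4)*(a - 4)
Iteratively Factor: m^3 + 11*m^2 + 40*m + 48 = (m + 4)*(m^2 + 7*m + 12) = (m + 3)*(m + 4)*(m + 4)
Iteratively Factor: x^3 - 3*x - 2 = (x + 1)*(x^2 - x - 2) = (x + 1)^2*(x - 2)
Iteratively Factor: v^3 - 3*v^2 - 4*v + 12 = (v - 2)*(v^2 - v - 6) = (v - 2)*(v + 2)*(v - 3)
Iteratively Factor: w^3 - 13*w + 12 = (w - 3)*(w^2 + 3*w - 4) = (w - 3)*(w + 4)*(w - 1)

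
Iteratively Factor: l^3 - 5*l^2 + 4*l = (l - 4)*(l^2 - l) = l*(l - 4)*(l - 1)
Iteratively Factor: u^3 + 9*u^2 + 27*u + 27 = (u + 3)*(u^2 + 6*u + 9) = (u + 3)^2*(u + 3)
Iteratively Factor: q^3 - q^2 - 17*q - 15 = (q + 3)*(q^2 - 4*q - 5) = (q - 5)*(q + 3)*(q + 1)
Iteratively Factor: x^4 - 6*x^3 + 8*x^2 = (x - 4)*(x^3 - 2*x^2) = x*(x - 4)*(x^2 - 2*x) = x*(x - 4)*(x - 2)*(x)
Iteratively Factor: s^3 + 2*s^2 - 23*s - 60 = (s + 4)*(s^2 - 2*s - 15) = (s - 5)*(s + 4)*(s + 3)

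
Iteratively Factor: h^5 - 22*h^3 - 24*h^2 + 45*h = (h + 3)*(h^4 - 3*h^3 - 13*h^2 + 15*h) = (h + 3)^2*(h^3 - 6*h^2 + 5*h) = (h - 1)*(h + 3)^2*(h^2 - 5*h) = (h - 5)*(h - 1)*(h + 3)^2*(h)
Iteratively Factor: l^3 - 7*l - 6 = (l + 2)*(l^2 - 2*l - 3) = (l + 1)*(l + 2)*(l - 3)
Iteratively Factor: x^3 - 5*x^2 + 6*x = (x - 2)*(x^2 - 3*x) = x*(x - 2)*(x - 3)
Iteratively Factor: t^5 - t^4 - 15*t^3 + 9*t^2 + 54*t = (t)*(t^4 - t^3 - 15*t^2 + 9*t + 54) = t*(t - 3)*(t^3 + 2*t^2 - 9*t - 18) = t*(t - 3)*(t + 2)*(t^2 - 9) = t*(t - 3)^2*(t + 2)*(t + 3)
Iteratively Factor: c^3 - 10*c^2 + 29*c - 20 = (c - 1)*(c^2 - 9*c + 20) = (c - 5)*(c - 1)*(c - 4)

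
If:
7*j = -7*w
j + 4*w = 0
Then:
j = 0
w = 0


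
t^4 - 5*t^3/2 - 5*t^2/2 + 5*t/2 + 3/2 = (t - 3)*(t - 1)*(t + 1/2)*(t + 1)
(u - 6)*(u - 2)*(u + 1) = u^3 - 7*u^2 + 4*u + 12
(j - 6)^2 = j^2 - 12*j + 36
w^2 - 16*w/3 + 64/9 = (w - 8/3)^2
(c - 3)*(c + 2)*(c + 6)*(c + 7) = c^4 + 12*c^3 + 23*c^2 - 120*c - 252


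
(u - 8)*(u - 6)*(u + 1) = u^3 - 13*u^2 + 34*u + 48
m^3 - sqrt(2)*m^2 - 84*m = m*(m - 7*sqrt(2))*(m + 6*sqrt(2))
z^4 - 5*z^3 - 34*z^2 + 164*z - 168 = (z - 7)*(z - 2)^2*(z + 6)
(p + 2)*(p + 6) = p^2 + 8*p + 12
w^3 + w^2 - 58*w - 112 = (w - 8)*(w + 2)*(w + 7)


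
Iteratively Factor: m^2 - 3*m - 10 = (m + 2)*(m - 5)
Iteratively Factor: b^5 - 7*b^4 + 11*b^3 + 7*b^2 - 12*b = (b + 1)*(b^4 - 8*b^3 + 19*b^2 - 12*b) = (b - 1)*(b + 1)*(b^3 - 7*b^2 + 12*b) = (b - 3)*(b - 1)*(b + 1)*(b^2 - 4*b) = b*(b - 3)*(b - 1)*(b + 1)*(b - 4)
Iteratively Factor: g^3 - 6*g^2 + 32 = (g - 4)*(g^2 - 2*g - 8) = (g - 4)*(g + 2)*(g - 4)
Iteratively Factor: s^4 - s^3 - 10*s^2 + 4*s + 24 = (s - 2)*(s^3 + s^2 - 8*s - 12) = (s - 2)*(s + 2)*(s^2 - s - 6) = (s - 3)*(s - 2)*(s + 2)*(s + 2)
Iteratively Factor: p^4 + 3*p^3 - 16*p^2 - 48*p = (p + 3)*(p^3 - 16*p) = p*(p + 3)*(p^2 - 16) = p*(p + 3)*(p + 4)*(p - 4)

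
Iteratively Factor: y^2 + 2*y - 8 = (y + 4)*(y - 2)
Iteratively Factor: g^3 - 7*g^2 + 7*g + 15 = (g - 5)*(g^2 - 2*g - 3) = (g - 5)*(g - 3)*(g + 1)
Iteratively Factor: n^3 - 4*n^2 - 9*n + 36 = (n - 4)*(n^2 - 9) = (n - 4)*(n - 3)*(n + 3)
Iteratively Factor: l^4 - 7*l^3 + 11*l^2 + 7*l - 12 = (l - 4)*(l^3 - 3*l^2 - l + 3) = (l - 4)*(l - 3)*(l^2 - 1) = (l - 4)*(l - 3)*(l + 1)*(l - 1)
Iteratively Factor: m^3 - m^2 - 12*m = (m)*(m^2 - m - 12) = m*(m - 4)*(m + 3)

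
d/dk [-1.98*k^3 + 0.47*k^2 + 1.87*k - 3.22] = -5.94*k^2 + 0.94*k + 1.87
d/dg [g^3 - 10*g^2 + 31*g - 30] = 3*g^2 - 20*g + 31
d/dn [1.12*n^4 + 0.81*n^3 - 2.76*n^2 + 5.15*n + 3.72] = 4.48*n^3 + 2.43*n^2 - 5.52*n + 5.15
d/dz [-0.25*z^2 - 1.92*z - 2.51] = -0.5*z - 1.92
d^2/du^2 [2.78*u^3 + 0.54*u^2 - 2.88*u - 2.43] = 16.68*u + 1.08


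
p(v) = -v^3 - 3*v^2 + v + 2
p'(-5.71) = -62.55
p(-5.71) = 84.65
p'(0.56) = -3.30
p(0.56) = 1.44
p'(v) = -3*v^2 - 6*v + 1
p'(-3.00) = -8.00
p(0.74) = 0.69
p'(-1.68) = 2.61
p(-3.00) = -1.00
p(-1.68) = -3.41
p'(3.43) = -54.87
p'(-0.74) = 3.80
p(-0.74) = 0.02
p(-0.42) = 1.12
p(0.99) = -0.92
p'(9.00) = -296.00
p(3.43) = -70.22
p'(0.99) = -7.88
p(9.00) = -961.00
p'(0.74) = -5.08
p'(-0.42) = 2.99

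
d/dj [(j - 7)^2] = 2*j - 14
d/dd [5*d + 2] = 5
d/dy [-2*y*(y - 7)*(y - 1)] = -6*y^2 + 32*y - 14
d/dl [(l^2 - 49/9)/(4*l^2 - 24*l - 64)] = (-27*l^2 - 95*l - 147)/(18*(l^4 - 12*l^3 + 4*l^2 + 192*l + 256))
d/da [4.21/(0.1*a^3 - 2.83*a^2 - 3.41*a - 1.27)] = (-1.263*a^2 + 23.8286*a + 14.3561)/(-0.1*a^3 + 2.83*a^2 + 3.41*a + 1.27)^2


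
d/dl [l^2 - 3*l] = 2*l - 3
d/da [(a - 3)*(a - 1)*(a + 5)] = 3*a^2 + 2*a - 17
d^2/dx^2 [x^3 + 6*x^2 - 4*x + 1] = 6*x + 12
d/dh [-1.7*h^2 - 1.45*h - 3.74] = -3.4*h - 1.45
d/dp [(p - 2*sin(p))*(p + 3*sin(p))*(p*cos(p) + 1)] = -(p - 2*sin(p))*(p + 3*sin(p))*(p*sin(p) - cos(p)) + (p - 2*sin(p))*(p*cos(p) + 1)*(3*cos(p) + 1) - (p + 3*sin(p))*(p*cos(p) + 1)*(2*cos(p) - 1)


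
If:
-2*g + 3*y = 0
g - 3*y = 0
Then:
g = 0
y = 0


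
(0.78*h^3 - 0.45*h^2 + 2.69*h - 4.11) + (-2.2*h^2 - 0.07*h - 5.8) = 0.78*h^3 - 2.65*h^2 + 2.62*h - 9.91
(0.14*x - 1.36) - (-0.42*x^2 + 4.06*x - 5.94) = 0.42*x^2 - 3.92*x + 4.58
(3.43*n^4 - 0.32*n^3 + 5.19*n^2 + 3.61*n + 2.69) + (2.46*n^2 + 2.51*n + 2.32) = 3.43*n^4 - 0.32*n^3 + 7.65*n^2 + 6.12*n + 5.01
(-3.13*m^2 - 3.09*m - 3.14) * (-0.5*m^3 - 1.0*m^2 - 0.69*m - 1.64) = 1.565*m^5 + 4.675*m^4 + 6.8197*m^3 + 10.4053*m^2 + 7.2342*m + 5.1496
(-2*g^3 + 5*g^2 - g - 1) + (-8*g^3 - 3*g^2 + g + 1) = -10*g^3 + 2*g^2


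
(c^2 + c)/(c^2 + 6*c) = (c + 1)/(c + 6)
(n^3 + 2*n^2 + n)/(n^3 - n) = (n + 1)/(n - 1)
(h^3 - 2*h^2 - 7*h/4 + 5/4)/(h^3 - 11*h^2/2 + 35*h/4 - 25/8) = 2*(h + 1)/(2*h - 5)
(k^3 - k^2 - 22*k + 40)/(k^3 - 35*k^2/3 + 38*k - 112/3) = 3*(k^2 + k - 20)/(3*k^2 - 29*k + 56)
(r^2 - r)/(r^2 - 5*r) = (r - 1)/(r - 5)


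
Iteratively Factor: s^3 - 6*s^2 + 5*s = (s - 5)*(s^2 - s) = (s - 5)*(s - 1)*(s)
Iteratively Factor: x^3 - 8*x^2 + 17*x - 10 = (x - 1)*(x^2 - 7*x + 10) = (x - 2)*(x - 1)*(x - 5)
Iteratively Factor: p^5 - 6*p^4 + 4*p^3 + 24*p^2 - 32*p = (p + 2)*(p^4 - 8*p^3 + 20*p^2 - 16*p) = (p - 4)*(p + 2)*(p^3 - 4*p^2 + 4*p) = p*(p - 4)*(p + 2)*(p^2 - 4*p + 4) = p*(p - 4)*(p - 2)*(p + 2)*(p - 2)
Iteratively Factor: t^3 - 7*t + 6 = (t - 1)*(t^2 + t - 6) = (t - 1)*(t + 3)*(t - 2)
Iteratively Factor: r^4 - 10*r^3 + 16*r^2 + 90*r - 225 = (r - 3)*(r^3 - 7*r^2 - 5*r + 75) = (r - 5)*(r - 3)*(r^2 - 2*r - 15) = (r - 5)*(r - 3)*(r + 3)*(r - 5)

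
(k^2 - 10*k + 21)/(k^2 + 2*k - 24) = (k^2 - 10*k + 21)/(k^2 + 2*k - 24)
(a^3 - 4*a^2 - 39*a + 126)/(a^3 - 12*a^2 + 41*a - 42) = (a + 6)/(a - 2)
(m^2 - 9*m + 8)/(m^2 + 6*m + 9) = (m^2 - 9*m + 8)/(m^2 + 6*m + 9)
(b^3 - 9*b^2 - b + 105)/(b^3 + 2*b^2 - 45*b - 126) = (b - 5)/(b + 6)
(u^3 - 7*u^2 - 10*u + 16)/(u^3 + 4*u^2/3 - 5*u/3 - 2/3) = 3*(u - 8)/(3*u + 1)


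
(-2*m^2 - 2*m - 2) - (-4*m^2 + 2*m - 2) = 2*m^2 - 4*m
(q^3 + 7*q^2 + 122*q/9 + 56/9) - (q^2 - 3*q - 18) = q^3 + 6*q^2 + 149*q/9 + 218/9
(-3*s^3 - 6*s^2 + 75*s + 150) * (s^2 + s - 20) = -3*s^5 - 9*s^4 + 129*s^3 + 345*s^2 - 1350*s - 3000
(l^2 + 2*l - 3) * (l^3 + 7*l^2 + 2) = l^5 + 9*l^4 + 11*l^3 - 19*l^2 + 4*l - 6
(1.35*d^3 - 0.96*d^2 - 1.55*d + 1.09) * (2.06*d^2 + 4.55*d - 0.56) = 2.781*d^5 + 4.1649*d^4 - 8.317*d^3 - 4.2695*d^2 + 5.8275*d - 0.6104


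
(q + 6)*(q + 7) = q^2 + 13*q + 42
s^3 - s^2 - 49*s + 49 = (s - 7)*(s - 1)*(s + 7)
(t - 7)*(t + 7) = t^2 - 49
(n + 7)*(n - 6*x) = n^2 - 6*n*x + 7*n - 42*x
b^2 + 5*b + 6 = (b + 2)*(b + 3)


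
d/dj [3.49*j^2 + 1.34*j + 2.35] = 6.98*j + 1.34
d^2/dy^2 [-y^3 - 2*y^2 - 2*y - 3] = -6*y - 4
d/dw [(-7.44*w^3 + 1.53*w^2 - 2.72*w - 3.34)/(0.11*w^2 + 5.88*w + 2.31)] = (-0.8184*w^4 - 87.4944*w^3 - 42.2636*w^2 + 7.8034*w + 13.356)/(0.0121*w^4 + 1.2936*w^3 + 35.0826*w^2 + 27.1656*w + 5.3361)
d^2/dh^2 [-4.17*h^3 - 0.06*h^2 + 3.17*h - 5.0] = -25.02*h - 0.12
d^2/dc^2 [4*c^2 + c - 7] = 8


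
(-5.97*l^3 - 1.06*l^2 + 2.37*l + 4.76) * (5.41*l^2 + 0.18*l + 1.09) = -32.2977*l^5 - 6.8092*l^4 + 6.1236*l^3 + 25.0228*l^2 + 3.4401*l + 5.1884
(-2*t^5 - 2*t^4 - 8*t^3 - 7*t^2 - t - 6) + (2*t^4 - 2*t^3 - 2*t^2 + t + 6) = -2*t^5 - 10*t^3 - 9*t^2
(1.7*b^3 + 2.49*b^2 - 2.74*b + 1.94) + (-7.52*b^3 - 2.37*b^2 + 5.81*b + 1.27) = -5.82*b^3 + 0.12*b^2 + 3.07*b + 3.21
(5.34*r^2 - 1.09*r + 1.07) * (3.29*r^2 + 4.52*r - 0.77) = 17.5686*r^4 + 20.5507*r^3 - 5.5183*r^2 + 5.6757*r - 0.8239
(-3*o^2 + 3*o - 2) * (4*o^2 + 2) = -12*o^4 + 12*o^3 - 14*o^2 + 6*o - 4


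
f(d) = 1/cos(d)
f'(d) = sin(d)/cos(d)^2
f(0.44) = 1.11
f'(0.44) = 0.52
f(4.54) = -5.83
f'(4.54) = -33.48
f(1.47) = 9.94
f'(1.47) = 98.26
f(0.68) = 1.29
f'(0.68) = 1.04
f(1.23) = 2.99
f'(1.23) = 8.44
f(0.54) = 1.17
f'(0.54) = 0.70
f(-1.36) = 4.78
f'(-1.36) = -22.34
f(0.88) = 1.57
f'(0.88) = 1.90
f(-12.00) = 1.19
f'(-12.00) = 0.75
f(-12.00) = 1.19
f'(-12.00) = 0.75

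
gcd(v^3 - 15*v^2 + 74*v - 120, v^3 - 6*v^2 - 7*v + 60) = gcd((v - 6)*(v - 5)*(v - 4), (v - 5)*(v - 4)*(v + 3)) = v^2 - 9*v + 20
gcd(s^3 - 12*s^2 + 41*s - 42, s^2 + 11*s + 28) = 1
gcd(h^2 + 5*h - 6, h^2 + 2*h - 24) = h + 6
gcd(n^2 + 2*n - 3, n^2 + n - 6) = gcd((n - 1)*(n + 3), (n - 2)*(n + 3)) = n + 3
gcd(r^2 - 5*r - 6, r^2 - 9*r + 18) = r - 6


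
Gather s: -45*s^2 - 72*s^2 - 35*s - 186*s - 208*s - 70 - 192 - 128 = -117*s^2 - 429*s - 390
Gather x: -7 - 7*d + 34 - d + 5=32 - 8*d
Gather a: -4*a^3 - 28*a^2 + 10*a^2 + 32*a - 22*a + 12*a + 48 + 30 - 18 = -4*a^3 - 18*a^2 + 22*a + 60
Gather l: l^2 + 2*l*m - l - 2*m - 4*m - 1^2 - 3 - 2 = l^2 + l*(2*m - 1) - 6*m - 6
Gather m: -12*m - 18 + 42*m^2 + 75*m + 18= 42*m^2 + 63*m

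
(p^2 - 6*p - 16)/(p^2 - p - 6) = (p - 8)/(p - 3)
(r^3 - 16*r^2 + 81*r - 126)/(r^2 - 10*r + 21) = r - 6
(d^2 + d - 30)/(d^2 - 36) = (d - 5)/(d - 6)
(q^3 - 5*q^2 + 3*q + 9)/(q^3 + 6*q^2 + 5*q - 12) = (q^3 - 5*q^2 + 3*q + 9)/(q^3 + 6*q^2 + 5*q - 12)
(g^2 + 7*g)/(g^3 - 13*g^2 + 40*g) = (g + 7)/(g^2 - 13*g + 40)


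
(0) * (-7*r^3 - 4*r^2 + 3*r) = 0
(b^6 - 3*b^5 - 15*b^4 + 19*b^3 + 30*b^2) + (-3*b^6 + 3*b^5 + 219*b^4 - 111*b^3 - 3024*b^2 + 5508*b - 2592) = -2*b^6 + 204*b^4 - 92*b^3 - 2994*b^2 + 5508*b - 2592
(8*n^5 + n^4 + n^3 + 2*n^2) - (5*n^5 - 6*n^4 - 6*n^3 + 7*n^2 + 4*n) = 3*n^5 + 7*n^4 + 7*n^3 - 5*n^2 - 4*n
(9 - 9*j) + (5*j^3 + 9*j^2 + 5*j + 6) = 5*j^3 + 9*j^2 - 4*j + 15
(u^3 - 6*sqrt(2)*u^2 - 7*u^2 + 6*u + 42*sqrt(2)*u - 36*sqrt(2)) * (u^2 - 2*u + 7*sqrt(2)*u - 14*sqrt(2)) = u^5 - 9*u^4 + sqrt(2)*u^4 - 64*u^3 - 9*sqrt(2)*u^3 + 20*sqrt(2)*u^2 + 744*u^2 - 1680*u - 12*sqrt(2)*u + 1008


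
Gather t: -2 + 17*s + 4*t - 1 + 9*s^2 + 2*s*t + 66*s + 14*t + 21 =9*s^2 + 83*s + t*(2*s + 18) + 18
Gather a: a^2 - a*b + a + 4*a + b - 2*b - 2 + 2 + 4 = a^2 + a*(5 - b) - b + 4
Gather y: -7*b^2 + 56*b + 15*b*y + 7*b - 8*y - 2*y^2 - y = -7*b^2 + 63*b - 2*y^2 + y*(15*b - 9)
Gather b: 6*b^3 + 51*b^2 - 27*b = 6*b^3 + 51*b^2 - 27*b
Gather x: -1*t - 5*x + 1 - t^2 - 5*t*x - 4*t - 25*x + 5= -t^2 - 5*t + x*(-5*t - 30) + 6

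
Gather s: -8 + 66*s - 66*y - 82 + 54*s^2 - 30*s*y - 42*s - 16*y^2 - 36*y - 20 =54*s^2 + s*(24 - 30*y) - 16*y^2 - 102*y - 110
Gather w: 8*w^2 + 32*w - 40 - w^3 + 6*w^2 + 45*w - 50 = -w^3 + 14*w^2 + 77*w - 90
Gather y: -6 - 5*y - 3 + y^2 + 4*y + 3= y^2 - y - 6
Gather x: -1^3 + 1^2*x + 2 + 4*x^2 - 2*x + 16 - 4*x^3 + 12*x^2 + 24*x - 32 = -4*x^3 + 16*x^2 + 23*x - 15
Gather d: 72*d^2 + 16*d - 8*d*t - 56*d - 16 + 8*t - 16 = 72*d^2 + d*(-8*t - 40) + 8*t - 32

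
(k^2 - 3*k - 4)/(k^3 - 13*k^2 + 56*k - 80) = (k + 1)/(k^2 - 9*k + 20)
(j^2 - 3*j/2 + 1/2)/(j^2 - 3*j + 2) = (j - 1/2)/(j - 2)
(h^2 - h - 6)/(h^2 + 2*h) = (h - 3)/h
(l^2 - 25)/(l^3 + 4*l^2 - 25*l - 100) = 1/(l + 4)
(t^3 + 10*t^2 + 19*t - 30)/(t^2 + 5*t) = t + 5 - 6/t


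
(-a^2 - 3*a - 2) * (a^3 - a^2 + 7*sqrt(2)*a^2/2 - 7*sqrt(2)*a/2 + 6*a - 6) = -a^5 - 7*sqrt(2)*a^4/2 - 2*a^4 - 7*sqrt(2)*a^3 - 5*a^3 - 10*a^2 + 7*sqrt(2)*a^2/2 + 6*a + 7*sqrt(2)*a + 12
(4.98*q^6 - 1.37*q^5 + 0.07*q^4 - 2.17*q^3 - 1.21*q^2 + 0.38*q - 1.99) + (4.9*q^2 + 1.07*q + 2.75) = 4.98*q^6 - 1.37*q^5 + 0.07*q^4 - 2.17*q^3 + 3.69*q^2 + 1.45*q + 0.76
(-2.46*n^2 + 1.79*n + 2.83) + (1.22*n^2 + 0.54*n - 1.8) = -1.24*n^2 + 2.33*n + 1.03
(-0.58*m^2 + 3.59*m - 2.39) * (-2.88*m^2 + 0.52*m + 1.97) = 1.6704*m^4 - 10.6408*m^3 + 7.6074*m^2 + 5.8295*m - 4.7083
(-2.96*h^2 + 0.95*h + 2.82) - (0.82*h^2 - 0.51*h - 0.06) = -3.78*h^2 + 1.46*h + 2.88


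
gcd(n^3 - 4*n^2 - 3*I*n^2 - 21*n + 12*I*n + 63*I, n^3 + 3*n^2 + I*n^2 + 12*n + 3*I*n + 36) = n^2 + n*(3 - 3*I) - 9*I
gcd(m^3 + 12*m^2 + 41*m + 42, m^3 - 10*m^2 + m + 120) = m + 3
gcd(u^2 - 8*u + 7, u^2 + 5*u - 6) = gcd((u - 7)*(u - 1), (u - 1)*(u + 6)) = u - 1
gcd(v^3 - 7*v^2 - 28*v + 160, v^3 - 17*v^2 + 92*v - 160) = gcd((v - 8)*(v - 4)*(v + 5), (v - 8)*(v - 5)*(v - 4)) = v^2 - 12*v + 32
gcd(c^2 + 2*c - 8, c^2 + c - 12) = c + 4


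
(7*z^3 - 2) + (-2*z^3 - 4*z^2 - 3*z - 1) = 5*z^3 - 4*z^2 - 3*z - 3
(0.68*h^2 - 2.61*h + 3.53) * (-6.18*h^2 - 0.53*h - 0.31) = -4.2024*h^4 + 15.7694*h^3 - 20.6429*h^2 - 1.0618*h - 1.0943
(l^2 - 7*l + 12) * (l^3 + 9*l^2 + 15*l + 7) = l^5 + 2*l^4 - 36*l^3 + 10*l^2 + 131*l + 84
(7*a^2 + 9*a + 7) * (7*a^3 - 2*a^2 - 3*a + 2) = 49*a^5 + 49*a^4 + 10*a^3 - 27*a^2 - 3*a + 14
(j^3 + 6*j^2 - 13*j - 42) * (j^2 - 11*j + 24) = j^5 - 5*j^4 - 55*j^3 + 245*j^2 + 150*j - 1008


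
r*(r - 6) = r^2 - 6*r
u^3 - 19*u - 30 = (u - 5)*(u + 2)*(u + 3)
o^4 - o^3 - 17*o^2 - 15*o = o*(o - 5)*(o + 1)*(o + 3)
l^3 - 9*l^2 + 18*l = l*(l - 6)*(l - 3)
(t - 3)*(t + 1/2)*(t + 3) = t^3 + t^2/2 - 9*t - 9/2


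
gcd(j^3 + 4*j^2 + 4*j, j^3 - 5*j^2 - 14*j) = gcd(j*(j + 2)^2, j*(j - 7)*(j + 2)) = j^2 + 2*j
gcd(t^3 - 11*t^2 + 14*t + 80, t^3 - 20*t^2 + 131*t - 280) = t^2 - 13*t + 40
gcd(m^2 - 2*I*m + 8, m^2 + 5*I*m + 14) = 1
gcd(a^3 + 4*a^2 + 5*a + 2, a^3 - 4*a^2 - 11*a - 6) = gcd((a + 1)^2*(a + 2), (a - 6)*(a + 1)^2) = a^2 + 2*a + 1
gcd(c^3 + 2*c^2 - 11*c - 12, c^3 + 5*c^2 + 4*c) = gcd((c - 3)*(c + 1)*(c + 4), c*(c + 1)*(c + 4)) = c^2 + 5*c + 4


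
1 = 1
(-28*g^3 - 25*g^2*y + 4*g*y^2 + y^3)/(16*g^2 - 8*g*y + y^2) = (7*g^2 + 8*g*y + y^2)/(-4*g + y)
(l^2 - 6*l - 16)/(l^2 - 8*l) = (l + 2)/l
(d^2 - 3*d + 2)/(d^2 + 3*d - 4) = (d - 2)/(d + 4)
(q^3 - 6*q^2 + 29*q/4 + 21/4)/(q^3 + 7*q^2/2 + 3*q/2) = (2*q^2 - 13*q + 21)/(2*q*(q + 3))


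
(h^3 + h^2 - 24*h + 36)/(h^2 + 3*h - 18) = h - 2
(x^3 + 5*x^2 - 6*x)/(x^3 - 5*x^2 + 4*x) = (x + 6)/(x - 4)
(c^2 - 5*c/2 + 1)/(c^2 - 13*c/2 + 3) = (c - 2)/(c - 6)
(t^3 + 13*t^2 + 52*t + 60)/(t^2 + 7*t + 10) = t + 6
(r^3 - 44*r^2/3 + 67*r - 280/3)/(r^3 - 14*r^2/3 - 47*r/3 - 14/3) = (3*r^2 - 23*r + 40)/(3*r^2 + 7*r + 2)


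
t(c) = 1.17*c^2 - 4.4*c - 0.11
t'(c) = 2.34*c - 4.4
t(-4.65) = 45.65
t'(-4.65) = -15.28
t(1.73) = -4.22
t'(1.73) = -0.35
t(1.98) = -4.24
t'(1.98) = 0.23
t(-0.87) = 4.60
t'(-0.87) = -6.44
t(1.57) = -4.13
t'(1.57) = -0.73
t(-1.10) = 6.15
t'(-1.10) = -6.97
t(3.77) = -0.07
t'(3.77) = 4.42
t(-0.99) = 5.39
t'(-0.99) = -6.72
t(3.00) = -2.78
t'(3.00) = 2.62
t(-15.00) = 329.14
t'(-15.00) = -39.50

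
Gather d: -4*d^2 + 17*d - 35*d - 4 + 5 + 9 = -4*d^2 - 18*d + 10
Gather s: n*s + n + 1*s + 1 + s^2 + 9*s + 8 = n + s^2 + s*(n + 10) + 9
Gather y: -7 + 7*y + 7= 7*y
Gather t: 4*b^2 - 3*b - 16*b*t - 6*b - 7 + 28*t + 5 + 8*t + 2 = 4*b^2 - 9*b + t*(36 - 16*b)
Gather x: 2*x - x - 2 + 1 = x - 1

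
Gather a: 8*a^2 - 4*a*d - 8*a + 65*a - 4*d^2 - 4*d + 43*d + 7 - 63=8*a^2 + a*(57 - 4*d) - 4*d^2 + 39*d - 56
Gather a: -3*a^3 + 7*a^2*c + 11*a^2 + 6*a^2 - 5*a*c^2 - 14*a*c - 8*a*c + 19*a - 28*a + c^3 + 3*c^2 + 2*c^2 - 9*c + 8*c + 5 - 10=-3*a^3 + a^2*(7*c + 17) + a*(-5*c^2 - 22*c - 9) + c^3 + 5*c^2 - c - 5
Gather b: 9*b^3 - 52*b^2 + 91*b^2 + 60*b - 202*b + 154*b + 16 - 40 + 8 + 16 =9*b^3 + 39*b^2 + 12*b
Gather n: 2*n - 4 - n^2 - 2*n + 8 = 4 - n^2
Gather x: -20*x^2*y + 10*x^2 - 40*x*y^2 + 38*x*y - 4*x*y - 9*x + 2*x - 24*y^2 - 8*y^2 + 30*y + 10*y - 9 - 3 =x^2*(10 - 20*y) + x*(-40*y^2 + 34*y - 7) - 32*y^2 + 40*y - 12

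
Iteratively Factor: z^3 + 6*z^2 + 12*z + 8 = (z + 2)*(z^2 + 4*z + 4) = (z + 2)^2*(z + 2)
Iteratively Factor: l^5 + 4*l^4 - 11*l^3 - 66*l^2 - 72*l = (l + 3)*(l^4 + l^3 - 14*l^2 - 24*l) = l*(l + 3)*(l^3 + l^2 - 14*l - 24) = l*(l + 2)*(l + 3)*(l^2 - l - 12) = l*(l + 2)*(l + 3)^2*(l - 4)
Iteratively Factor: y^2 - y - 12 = (y - 4)*(y + 3)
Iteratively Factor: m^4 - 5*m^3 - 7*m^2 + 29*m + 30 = (m + 2)*(m^3 - 7*m^2 + 7*m + 15) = (m - 3)*(m + 2)*(m^2 - 4*m - 5) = (m - 3)*(m + 1)*(m + 2)*(m - 5)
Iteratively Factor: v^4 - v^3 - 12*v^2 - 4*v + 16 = (v + 2)*(v^3 - 3*v^2 - 6*v + 8) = (v + 2)^2*(v^2 - 5*v + 4) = (v - 4)*(v + 2)^2*(v - 1)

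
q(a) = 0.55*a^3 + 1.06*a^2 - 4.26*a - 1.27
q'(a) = 1.65*a^2 + 2.12*a - 4.26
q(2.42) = 2.42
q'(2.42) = 10.53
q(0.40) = -2.77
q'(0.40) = -3.15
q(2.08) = -0.60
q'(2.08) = 7.29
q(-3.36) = 4.15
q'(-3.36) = 7.24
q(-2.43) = 7.45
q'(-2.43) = 0.33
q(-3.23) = 5.01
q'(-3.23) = 6.11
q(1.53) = -3.34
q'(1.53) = 2.85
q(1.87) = -1.93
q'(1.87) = 5.47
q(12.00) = 1050.65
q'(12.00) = 258.78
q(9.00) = 447.20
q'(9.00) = 148.47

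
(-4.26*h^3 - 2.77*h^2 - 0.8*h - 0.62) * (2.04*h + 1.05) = -8.6904*h^4 - 10.1238*h^3 - 4.5405*h^2 - 2.1048*h - 0.651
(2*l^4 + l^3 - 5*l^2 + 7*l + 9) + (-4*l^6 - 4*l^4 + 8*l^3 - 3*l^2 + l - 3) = -4*l^6 - 2*l^4 + 9*l^3 - 8*l^2 + 8*l + 6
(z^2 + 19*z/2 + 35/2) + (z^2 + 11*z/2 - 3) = 2*z^2 + 15*z + 29/2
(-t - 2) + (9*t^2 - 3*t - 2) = 9*t^2 - 4*t - 4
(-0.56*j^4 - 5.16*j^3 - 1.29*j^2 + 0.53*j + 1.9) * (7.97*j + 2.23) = -4.4632*j^5 - 42.374*j^4 - 21.7881*j^3 + 1.3474*j^2 + 16.3249*j + 4.237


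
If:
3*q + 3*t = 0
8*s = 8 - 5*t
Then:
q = -t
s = 1 - 5*t/8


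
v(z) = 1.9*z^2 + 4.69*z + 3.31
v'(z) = 3.8*z + 4.69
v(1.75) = 17.34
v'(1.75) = 11.34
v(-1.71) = 0.85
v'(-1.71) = -1.81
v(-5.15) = 29.55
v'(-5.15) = -14.88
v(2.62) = 28.64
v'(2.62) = 14.65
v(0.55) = 6.46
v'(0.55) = 6.78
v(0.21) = 4.38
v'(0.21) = 5.49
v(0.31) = 4.95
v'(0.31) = 5.87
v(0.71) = 7.60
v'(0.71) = 7.39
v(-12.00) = 220.63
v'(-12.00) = -40.91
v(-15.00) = 360.46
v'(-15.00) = -52.31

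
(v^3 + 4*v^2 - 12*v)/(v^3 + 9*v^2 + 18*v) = (v - 2)/(v + 3)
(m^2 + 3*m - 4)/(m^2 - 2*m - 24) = (m - 1)/(m - 6)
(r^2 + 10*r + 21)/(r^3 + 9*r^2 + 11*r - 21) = 1/(r - 1)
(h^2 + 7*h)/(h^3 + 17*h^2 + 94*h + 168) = h/(h^2 + 10*h + 24)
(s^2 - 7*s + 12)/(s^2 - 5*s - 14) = (-s^2 + 7*s - 12)/(-s^2 + 5*s + 14)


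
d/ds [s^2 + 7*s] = 2*s + 7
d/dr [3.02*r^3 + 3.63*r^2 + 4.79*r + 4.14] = 9.06*r^2 + 7.26*r + 4.79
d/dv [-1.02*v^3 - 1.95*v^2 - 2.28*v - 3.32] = -3.06*v^2 - 3.9*v - 2.28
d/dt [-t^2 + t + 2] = 1 - 2*t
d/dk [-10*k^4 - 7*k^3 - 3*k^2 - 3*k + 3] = -40*k^3 - 21*k^2 - 6*k - 3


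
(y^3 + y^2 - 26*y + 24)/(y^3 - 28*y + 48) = (y - 1)/(y - 2)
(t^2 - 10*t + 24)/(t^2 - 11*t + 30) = (t - 4)/(t - 5)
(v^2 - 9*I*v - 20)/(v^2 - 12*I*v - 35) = (v - 4*I)/(v - 7*I)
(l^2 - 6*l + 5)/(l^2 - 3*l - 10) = (l - 1)/(l + 2)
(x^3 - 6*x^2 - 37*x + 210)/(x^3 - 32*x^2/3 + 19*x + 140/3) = 3*(x + 6)/(3*x + 4)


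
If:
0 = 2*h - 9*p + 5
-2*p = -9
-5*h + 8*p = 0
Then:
No Solution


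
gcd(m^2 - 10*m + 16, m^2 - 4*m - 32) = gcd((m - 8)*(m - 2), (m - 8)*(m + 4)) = m - 8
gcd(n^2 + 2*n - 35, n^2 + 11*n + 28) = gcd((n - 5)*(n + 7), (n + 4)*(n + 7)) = n + 7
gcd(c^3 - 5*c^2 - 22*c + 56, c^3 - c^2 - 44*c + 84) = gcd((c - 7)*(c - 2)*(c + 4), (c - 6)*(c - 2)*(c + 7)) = c - 2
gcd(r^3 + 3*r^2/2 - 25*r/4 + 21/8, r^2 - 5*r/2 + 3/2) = r - 3/2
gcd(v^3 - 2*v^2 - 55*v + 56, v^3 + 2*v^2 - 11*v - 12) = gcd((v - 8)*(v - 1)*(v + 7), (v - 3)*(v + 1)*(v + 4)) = 1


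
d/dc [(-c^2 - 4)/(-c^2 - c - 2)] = (c^2 - 4*c - 4)/(c^4 + 2*c^3 + 5*c^2 + 4*c + 4)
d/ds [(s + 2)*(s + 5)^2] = 3*(s + 3)*(s + 5)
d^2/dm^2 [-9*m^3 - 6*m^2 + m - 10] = -54*m - 12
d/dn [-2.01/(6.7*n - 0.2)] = 13.467/(6.7*n - 0.2)^2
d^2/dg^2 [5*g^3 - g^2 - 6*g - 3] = 30*g - 2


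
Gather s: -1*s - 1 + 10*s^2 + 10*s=10*s^2 + 9*s - 1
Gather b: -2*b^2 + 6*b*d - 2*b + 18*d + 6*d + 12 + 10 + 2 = -2*b^2 + b*(6*d - 2) + 24*d + 24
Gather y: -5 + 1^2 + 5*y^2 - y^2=4*y^2 - 4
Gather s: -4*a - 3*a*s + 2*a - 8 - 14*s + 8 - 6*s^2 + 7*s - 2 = -2*a - 6*s^2 + s*(-3*a - 7) - 2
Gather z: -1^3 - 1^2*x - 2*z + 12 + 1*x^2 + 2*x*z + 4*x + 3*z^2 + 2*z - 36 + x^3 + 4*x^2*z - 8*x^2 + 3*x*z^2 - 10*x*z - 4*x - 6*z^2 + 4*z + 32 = x^3 - 7*x^2 - x + z^2*(3*x - 3) + z*(4*x^2 - 8*x + 4) + 7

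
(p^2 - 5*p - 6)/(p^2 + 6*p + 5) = (p - 6)/(p + 5)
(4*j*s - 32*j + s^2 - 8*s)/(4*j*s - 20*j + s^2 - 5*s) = (s - 8)/(s - 5)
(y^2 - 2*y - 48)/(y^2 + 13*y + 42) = (y - 8)/(y + 7)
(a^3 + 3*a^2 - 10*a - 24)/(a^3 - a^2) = (a^3 + 3*a^2 - 10*a - 24)/(a^2*(a - 1))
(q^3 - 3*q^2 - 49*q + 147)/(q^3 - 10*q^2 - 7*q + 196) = (q^2 + 4*q - 21)/(q^2 - 3*q - 28)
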